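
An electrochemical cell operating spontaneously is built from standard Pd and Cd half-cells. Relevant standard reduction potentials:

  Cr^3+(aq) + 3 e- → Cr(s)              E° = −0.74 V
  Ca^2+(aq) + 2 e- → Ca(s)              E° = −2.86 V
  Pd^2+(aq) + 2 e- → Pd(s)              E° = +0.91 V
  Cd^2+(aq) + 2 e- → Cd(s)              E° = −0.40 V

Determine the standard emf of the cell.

+1.31 V

Of the two couples in this cell, the one with the more positive reduction potential is reduced at the cathode: here that is Pd²⁺/Pd (+0.91 V); Cd²⁺/Cd (−0.40 V) is the anode.
E°cell = E°(cathode) − E°(anode) = +0.91 − (−0.40) = +1.31 V.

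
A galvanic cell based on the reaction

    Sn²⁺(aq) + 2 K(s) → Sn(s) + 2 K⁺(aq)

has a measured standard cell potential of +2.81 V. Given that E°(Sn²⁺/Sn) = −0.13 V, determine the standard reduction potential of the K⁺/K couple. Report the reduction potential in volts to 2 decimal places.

In the reaction as written the Sn²⁺/Sn couple is reduced (cathode) and K⁺/K is oxidized (anode), so E°cell = E°(Sn²⁺/Sn) − E°(K⁺/K).
E°(K⁺/K) = E°(cathode) − E°cell = −0.13 − (+2.81) = −2.94 V.

−2.94 V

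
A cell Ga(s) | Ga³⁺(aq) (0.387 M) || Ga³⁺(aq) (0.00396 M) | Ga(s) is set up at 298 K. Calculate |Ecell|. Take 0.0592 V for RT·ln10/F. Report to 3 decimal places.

For a concentration cell E°cell = 0, since both electrodes use the same couple.
The compartment with the higher Ga³⁺(aq) concentration (0.387 M) acts as the cathode; ions are reduced there and produced at the dilute (0.00396 M) anode.
With n = 3, Ecell = −(0.0592/3)·log([dilute]/[conc]) = −(0.0592/3)·log(0.00396/0.387) = +0.039 V.

0.039 V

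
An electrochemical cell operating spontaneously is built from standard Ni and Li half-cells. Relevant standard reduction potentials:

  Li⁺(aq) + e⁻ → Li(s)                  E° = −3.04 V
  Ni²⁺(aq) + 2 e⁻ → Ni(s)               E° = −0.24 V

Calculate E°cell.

+2.80 V

The Ni²⁺/Ni couple has the higher E°, so Ni ion is reduced (cathode) and Li is oxidized (anode).
E°cell = E°(cathode) − E°(anode) = −0.24 − (−3.04) = +2.80 V.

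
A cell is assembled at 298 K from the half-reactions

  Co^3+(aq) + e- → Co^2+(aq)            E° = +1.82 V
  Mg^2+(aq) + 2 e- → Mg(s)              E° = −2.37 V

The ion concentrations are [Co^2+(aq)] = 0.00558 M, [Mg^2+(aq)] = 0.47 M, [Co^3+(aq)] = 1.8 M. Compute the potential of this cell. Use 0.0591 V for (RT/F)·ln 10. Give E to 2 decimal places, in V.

+4.35 V

The Co³⁺/Co²⁺ couple has the more positive E°, so it is the cathode; Mg²⁺/Mg is the anode.
E°cell = E°cat − E°an = +1.82 − (−2.37) = +4.19 V; n = 2.
The balanced reaction is 2 Co^3+(aq) + Mg(s) → 2 Co^2+(aq) + Mg^2+(aq), so Q = ([Co^2+(aq)]^2·[Mg^2+(aq)]) / [Co^3+(aq)]^2 = 4.52×10^−6 and log Q = −5.345.
E = E° − (0.0591/n)·log Q = +4.19 − (0.0591/2)(−5.345) = +4.35 V.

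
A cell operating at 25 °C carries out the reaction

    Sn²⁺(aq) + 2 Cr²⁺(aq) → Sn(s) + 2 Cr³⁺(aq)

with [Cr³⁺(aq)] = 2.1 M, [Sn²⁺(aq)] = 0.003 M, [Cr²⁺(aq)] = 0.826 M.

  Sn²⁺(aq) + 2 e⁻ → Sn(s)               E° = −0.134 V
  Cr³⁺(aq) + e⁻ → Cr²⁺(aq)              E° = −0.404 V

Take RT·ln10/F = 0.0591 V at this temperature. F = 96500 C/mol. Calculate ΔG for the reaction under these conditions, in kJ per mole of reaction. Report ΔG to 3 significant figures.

The standard cell potential is −0.134 − (−0.404) = +0.270 V, with n = 2 electrons in the balanced equation.
Q = [Cr³⁺(aq)]^2 / ([Sn²⁺(aq)]·[Cr²⁺(aq)]^2) = 2.15×10^3, so log Q = 3.333 and E = +0.270 − (0.0591/2)(3.333) = +0.1715 V.
Finally ΔG = −nFE = −(2)(96500 C/mol)(+0.1715 V) = −33.1 kJ/mol.

−33.1 kJ/mol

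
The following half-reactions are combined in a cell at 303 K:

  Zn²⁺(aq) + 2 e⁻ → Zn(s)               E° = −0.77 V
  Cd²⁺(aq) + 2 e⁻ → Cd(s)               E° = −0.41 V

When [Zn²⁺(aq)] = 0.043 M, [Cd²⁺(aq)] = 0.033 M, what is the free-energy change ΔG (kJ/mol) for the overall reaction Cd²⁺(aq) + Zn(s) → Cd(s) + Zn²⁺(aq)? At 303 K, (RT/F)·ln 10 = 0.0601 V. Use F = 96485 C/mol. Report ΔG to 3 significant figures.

The standard cell potential is −0.41 − (−0.77) = +0.36 V, with n = 2 electrons in the balanced equation.
The reaction quotient is [Zn²⁺(aq)] / [Cd²⁺(aq)] = 1.3; by Nernst, E = +0.36 − (0.0601/2)(0.115) = +0.3565 V.
Finally ΔG = −nFE = −(2)(96485 C/mol)(+0.3565 V) = −68.8 kJ/mol.

−68.8 kJ/mol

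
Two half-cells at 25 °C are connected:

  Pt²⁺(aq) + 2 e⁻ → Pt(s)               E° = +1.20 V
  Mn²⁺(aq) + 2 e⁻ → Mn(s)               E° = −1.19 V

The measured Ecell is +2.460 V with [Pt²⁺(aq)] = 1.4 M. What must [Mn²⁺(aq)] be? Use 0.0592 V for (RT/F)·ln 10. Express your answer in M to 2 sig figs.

0.0060 M

The Pt²⁺/Pt couple has the larger reduction potential, so it is the cathode: E°cell = +1.20 − (−1.19) = +2.39 V and n = 2.
Since E = E° − (0.0592/n)·log Q, log Q = n(E° − E)/0.0592 = −2.365.
Balancing electrons gives Pt²⁺(aq) + Mn(s) → Pt(s) + Mn²⁺(aq); thus Q = [Mn²⁺(aq)] / [Pt²⁺(aq)].
Substituting the known concentrations and solving, log [Mn²⁺(aq)] = −2.219 and [Mn²⁺(aq)] = 0.0060 M.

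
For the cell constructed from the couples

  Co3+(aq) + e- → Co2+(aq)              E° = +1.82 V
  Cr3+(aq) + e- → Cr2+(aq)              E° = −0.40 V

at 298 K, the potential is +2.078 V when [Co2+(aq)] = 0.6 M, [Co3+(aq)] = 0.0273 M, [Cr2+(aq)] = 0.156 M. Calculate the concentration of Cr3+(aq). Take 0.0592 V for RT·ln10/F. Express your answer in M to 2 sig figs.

The Co³⁺/Co²⁺ couple has the larger reduction potential, so it is the cathode: E°cell = +1.82 − (−0.40) = +2.22 V and n = 1.
Since E = E° − (0.0592/n)·log Q, log Q = n(E° − E)/0.0592 = 2.399.
The balanced reaction is Co3+(aq) + Cr2+(aq) → Co2+(aq) + Cr3+(aq), so Q = ([Co2+(aq)]·[Cr3+(aq)]) / ([Co3+(aq)]·[Cr2+(aq)]).
Substituting the known concentrations and solving, log [Cr3+(aq)] = 0.250 and [Cr3+(aq)] = 1.8 M.

1.8 M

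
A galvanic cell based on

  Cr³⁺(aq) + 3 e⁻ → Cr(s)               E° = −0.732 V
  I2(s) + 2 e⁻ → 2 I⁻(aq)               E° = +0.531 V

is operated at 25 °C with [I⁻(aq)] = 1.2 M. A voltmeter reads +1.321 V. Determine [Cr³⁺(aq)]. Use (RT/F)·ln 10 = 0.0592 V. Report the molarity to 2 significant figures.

With I₂/I⁻ at the cathode and Cr³⁺/Cr at the anode, E°cell = +0.531 − (−0.732) = +1.263 V (n = 6).
From the Nernst equation, log Q = n(E° − E)/0.0592 = 6·(+1.263 − (+1.321))/0.0592 = −5.878.
For 3 I2(s) + 2 Cr(s) → 6 I⁻(aq) + 2 Cr³⁺(aq), the reaction quotient is Q = [I⁻(aq)]^6·[Cr³⁺(aq)]^2.
Isolating [Cr³⁺(aq)] in Q = 10^{−5.878} yields log [Cr³⁺(aq)] = −3.177, i.e. 0.00067 M.

0.00067 M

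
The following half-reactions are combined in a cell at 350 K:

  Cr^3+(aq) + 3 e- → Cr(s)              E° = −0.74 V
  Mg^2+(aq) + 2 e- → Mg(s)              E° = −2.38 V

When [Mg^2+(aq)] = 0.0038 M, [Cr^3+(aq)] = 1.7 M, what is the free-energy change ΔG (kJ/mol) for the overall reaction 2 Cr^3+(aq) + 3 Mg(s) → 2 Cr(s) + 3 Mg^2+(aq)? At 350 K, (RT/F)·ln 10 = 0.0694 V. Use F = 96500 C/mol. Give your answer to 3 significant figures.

−1000 kJ/mol

E°cell = −0.74 − (−2.38) = +1.64 V; the balanced reaction transfers n = 6 electrons.
Here Q = [Mg^2+(aq)]^3 / [Cr^3+(aq)]^2 = 1.9×10^−8 (log Q = −7.722), giving E = +1.64 − (0.0694/6)·(−7.722) = +1.7293 V.
Finally ΔG = −nFE = −(6)(96500 C/mol)(+1.7293 V) = −1000 kJ/mol.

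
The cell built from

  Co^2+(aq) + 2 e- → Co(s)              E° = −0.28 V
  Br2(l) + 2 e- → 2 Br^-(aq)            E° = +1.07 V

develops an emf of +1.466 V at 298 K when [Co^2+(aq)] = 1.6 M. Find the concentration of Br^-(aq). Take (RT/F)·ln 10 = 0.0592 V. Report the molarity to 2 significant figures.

The Br₂/Br⁻ couple has the larger reduction potential, so it is the cathode: E°cell = +1.07 − (−0.28) = +1.35 V and n = 2.
Since E = E° − (0.0592/n)·log Q, log Q = n(E° − E)/0.0592 = −3.919.
Balancing electrons gives Br2(l) + Co(s) → 2 Br^-(aq) + Co^2+(aq); thus Q = [Br^-(aq)]^2·[Co^2+(aq)].
Isolating [Br^-(aq)] in Q = 10^{−3.919} yields log [Br^-(aq)] = −2.062, i.e. 0.0087 M.

0.0087 M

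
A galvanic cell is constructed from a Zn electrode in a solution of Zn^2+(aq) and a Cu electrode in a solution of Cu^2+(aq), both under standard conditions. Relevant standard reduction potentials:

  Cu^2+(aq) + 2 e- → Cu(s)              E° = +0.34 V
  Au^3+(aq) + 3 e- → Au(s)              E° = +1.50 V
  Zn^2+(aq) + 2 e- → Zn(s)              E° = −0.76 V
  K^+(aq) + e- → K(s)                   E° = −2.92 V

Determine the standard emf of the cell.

+1.10 V

Of the two couples in this cell, the one with the more positive reduction potential is reduced at the cathode: here that is Cu²⁺/Cu (+0.34 V); Zn²⁺/Zn (−0.76 V) is the anode.
E°cell = E°(cathode) − E°(anode) = +0.34 − (−0.76) = +1.10 V.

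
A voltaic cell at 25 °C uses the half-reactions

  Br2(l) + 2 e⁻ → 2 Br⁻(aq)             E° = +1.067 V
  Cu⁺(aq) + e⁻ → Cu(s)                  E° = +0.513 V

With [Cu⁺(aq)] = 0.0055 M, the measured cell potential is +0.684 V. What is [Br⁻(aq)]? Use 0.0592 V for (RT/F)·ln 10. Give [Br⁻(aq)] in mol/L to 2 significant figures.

The Br₂/Br⁻ couple has the larger reduction potential, so it is the cathode: E°cell = +1.067 − (+0.513) = +0.554 V and n = 2.
Since E = E° − (0.0592/n)·log Q, log Q = n(E° − E)/0.0592 = −4.392.
Balancing electrons gives Br2(l) + 2 Cu(s) → 2 Br⁻(aq) + 2 Cu⁺(aq); thus Q = [Br⁻(aq)]^2·[Cu⁺(aq)]^2.
Isolating [Br⁻(aq)] in Q = 10^{−4.392} yields log [Br⁻(aq)] = 0.064, i.e. 1.2 M.

1.2 M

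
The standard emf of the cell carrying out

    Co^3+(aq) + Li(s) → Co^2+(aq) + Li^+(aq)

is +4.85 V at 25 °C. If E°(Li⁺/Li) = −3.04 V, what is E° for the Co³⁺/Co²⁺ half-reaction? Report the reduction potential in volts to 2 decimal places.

In the reaction as written the Co³⁺/Co²⁺ couple is reduced (cathode) and Li⁺/Li is oxidized (anode), so E°cell = E°(Co³⁺/Co²⁺) − E°(Li⁺/Li).
E°(Co³⁺/Co²⁺) = E°cell + E°(anode) = +4.85 + (−3.04) = +1.81 V.

+1.81 V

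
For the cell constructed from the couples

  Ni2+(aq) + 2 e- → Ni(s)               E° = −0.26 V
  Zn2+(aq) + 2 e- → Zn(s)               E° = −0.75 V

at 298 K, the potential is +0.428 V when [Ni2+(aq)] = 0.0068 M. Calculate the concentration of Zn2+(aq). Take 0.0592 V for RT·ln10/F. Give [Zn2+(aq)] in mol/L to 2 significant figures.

The Ni²⁺/Ni couple has the larger reduction potential, so it is the cathode: E°cell = −0.26 − (−0.75) = +0.49 V and n = 2.
From the Nernst equation, log Q = n(E° − E)/0.0592 = 2·(+0.49 − (+0.428))/0.0592 = 2.095.
The balanced reaction is Ni2+(aq) + Zn(s) → Ni(s) + Zn2+(aq), so Q = [Zn2+(aq)] / [Ni2+(aq)].
Substituting the known concentrations and solving, log [Zn2+(aq)] = −0.072 and [Zn2+(aq)] = 0.85 M.

0.85 M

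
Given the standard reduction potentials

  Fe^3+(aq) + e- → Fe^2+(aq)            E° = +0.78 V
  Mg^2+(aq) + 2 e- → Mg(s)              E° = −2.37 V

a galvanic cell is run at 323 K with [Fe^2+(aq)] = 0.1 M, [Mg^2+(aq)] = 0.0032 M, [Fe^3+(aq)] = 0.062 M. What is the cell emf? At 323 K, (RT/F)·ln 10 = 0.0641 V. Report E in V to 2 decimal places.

+3.22 V

The Fe³⁺/Fe²⁺ couple has the more positive E°, so it is the cathode; Mg²⁺/Mg is the anode.
The standard potential is +0.78 − (−2.37) = +3.15 V and the balanced reaction transfers n = 2 electrons.
Balancing gives 2 Fe^3+(aq) + Mg(s) → 2 Fe^2+(aq) + Mg^2+(aq); hence Q = ([Fe^2+(aq)]^2·[Mg^2+(aq)]) / [Fe^3+(aq)]^2 = 0.00832 (log Q = −2.080).
E = E° − (0.0641/n)·log Q = +3.15 − (0.0641/2)(−2.080) = +3.22 V.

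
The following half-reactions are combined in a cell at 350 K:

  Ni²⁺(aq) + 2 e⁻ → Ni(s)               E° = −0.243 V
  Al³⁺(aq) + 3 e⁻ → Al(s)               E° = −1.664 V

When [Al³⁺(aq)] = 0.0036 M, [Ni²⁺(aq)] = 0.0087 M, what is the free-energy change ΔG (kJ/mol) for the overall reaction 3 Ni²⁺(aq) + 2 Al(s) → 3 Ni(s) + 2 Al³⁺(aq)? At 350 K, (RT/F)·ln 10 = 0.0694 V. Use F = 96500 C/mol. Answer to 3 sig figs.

With Ni²⁺/Ni reduced at the cathode, E°cell = −0.243 − (−1.664) = +1.421 V and n = 6.
The reaction quotient is [Al³⁺(aq)]^2 / [Ni²⁺(aq)]^3 = 19.7; by Nernst, E = +1.421 − (0.0694/6)(1.294) = +1.4060 V.
Finally ΔG = −nFE = −(6)(96500 C/mol)(+1.4060 V) = −814 kJ/mol.

−814 kJ/mol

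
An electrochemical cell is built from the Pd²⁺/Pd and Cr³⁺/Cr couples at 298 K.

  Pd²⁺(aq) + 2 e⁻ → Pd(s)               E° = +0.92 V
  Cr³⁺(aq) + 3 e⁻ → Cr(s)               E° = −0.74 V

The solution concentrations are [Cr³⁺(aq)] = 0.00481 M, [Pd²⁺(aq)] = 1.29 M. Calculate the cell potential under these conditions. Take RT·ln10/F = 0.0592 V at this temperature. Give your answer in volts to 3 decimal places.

+1.709 V

The Pd²⁺/Pd couple has the more positive E°, so it is the cathode; Cr³⁺/Cr is the anode.
The standard potential is +0.92 − (−0.74) = +1.66 V and the balanced reaction transfers n = 6 electrons.
Balancing gives 3 Pd²⁺(aq) + 2 Cr(s) → 3 Pd(s) + 2 Cr³⁺(aq); hence Q = [Cr³⁺(aq)]^2 / [Pd²⁺(aq)]^3 = 1.08×10^−5 (log Q = −4.967).
E = E° − (0.0592/n)·log Q = +1.66 − (0.0592/6)(−4.967) = +1.709 V.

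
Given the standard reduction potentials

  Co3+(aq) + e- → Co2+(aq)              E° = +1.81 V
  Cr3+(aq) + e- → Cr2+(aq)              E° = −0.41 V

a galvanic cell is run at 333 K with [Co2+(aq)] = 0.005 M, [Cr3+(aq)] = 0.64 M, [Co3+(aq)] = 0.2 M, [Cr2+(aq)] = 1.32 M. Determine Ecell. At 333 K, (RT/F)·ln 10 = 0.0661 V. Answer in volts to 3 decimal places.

The Co³⁺/Co²⁺ couple has the more positive E°, so it is the cathode; Cr³⁺/Cr²⁺ is the anode.
E°cell = +1.81 − (−0.41) = +2.22 V, with n = 1 electron transferred.
The balanced reaction is Co3+(aq) + Cr2+(aq) → Co2+(aq) + Cr3+(aq), so Q = ([Co2+(aq)]·[Cr3+(aq)]) / ([Co3+(aq)]·[Cr2+(aq)]) = 0.0121 and log Q = −1.916.
By the Nernst equation, E = +2.22 − (0.0661/1)·(−1.916) = +2.347 V.

+2.347 V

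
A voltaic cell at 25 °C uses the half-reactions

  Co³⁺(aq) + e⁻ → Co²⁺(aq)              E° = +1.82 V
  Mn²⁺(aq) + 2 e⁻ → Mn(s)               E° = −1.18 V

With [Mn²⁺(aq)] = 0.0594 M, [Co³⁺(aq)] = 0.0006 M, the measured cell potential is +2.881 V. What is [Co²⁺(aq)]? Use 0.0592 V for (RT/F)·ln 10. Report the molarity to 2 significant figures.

Co³⁺/Co²⁺ is the cathode (higher E°); E°cell = +1.82 − (−1.18) = +3.00 V with n = 2.
Rearranging E = E° − (0.0592/n)·log Q gives log Q = 2(+3.00 − (+2.881))/0.0592 = 4.020.
Balancing electrons gives 2 Co³⁺(aq) + Mn(s) → 2 Co²⁺(aq) + Mn²⁺(aq); thus Q = ([Co²⁺(aq)]^2·[Mn²⁺(aq)]) / [Co³⁺(aq)]^2.
Isolating [Co²⁺(aq)] in Q = 10^{4.020} yields log [Co²⁺(aq)] = −0.599, i.e. 0.25 M.

0.25 M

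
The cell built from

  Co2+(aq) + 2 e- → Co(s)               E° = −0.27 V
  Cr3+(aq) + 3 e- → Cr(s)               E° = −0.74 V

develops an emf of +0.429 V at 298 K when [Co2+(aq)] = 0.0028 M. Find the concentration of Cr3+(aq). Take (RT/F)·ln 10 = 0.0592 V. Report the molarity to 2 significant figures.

0.018 M

The Co²⁺/Co couple has the larger reduction potential, so it is the cathode: E°cell = −0.27 − (−0.74) = +0.47 V and n = 6.
Rearranging E = E° − (0.0592/n)·log Q gives log Q = 6(+0.47 − (+0.429))/0.0592 = 4.155.
The balanced reaction is 3 Co2+(aq) + 2 Cr(s) → 3 Co(s) + 2 Cr3+(aq), so Q = [Cr3+(aq)]^2 / [Co2+(aq)]^3.
Substituting the known concentrations and solving, log [Cr3+(aq)] = −1.752 and [Cr3+(aq)] = 0.018 M.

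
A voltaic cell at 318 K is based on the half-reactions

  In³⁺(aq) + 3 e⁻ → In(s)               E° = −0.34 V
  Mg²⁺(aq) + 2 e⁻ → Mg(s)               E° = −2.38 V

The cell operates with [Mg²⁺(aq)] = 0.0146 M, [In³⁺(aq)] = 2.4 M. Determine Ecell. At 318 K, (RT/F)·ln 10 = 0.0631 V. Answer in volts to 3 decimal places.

+2.106 V

Since E°(In³⁺/In) > E°(Mg²⁺/Mg), In³⁺/In serves as the cathode.
E°cell = E°cat − E°an = −0.34 − (−2.38) = +2.04 V; n = 6.
For the overall reaction 2 In³⁺(aq) + 3 Mg(s) → 2 In(s) + 3 Mg²⁺(aq), Q = [Mg²⁺(aq)]^3 / [In³⁺(aq)]^2 = 5.4×10^−7, giving log Q = −6.267.
By the Nernst equation, E = +2.04 − (0.0631/6)·(−6.267) = +2.106 V.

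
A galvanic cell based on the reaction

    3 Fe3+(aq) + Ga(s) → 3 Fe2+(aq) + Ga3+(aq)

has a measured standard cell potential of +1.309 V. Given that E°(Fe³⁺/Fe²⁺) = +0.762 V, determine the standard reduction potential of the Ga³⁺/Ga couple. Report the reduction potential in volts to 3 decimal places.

−0.547 V

In the reaction as written the Fe³⁺/Fe²⁺ couple is reduced (cathode) and Ga³⁺/Ga is oxidized (anode), so E°cell = E°(Fe³⁺/Fe²⁺) − E°(Ga³⁺/Ga).
E°(Ga³⁺/Ga) = E°(cathode) − E°cell = +0.762 − (+1.309) = −0.547 V.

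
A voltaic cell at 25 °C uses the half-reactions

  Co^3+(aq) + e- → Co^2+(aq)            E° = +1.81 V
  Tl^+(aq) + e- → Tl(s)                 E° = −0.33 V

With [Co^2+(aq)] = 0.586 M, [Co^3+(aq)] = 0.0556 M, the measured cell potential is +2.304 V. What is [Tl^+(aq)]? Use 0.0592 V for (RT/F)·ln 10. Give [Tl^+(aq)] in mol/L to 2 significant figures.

0.00016 M

The Co³⁺/Co²⁺ couple has the larger reduction potential, so it is the cathode: E°cell = +1.81 − (−0.33) = +2.14 V and n = 1.
From the Nernst equation, log Q = n(E° − E)/0.0592 = 1·(+2.14 − (+2.304))/0.0592 = −2.770.
For Co^3+(aq) + Tl(s) → Co^2+(aq) + Tl^+(aq), the reaction quotient is Q = ([Co^2+(aq)]·[Tl^+(aq)]) / [Co^3+(aq)].
Substituting the known concentrations and solving, log [Tl^+(aq)] = −3.793 and [Tl^+(aq)] = 0.00016 M.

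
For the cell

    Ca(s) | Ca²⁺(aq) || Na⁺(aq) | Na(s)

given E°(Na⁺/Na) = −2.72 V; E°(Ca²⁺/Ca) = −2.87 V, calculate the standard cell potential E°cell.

+0.15 V

By convention the left-hand electrode in cell notation is the anode (oxidation) and the right-hand electrode is the cathode (reduction).
E°cell = E°(right) − E°(left) = −2.72 − (−2.87) = +0.15 V.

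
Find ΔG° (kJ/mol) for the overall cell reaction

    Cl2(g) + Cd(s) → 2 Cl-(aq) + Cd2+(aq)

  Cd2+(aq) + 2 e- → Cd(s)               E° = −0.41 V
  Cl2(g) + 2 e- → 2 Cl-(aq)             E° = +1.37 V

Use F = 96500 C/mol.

−344 kJ/mol

In the reaction as written Cl2(g) is reduced, so the Cl₂/Cl⁻ couple is the cathode and Cd²⁺/Cd is the anode.
E°cell = +1.37 − (−0.41) = +1.78 V; balancing electrons gives n = 2.
ΔG° = −nFE°cell = −(2)(96500)(+1.78) J/mol = −344 kJ/mol.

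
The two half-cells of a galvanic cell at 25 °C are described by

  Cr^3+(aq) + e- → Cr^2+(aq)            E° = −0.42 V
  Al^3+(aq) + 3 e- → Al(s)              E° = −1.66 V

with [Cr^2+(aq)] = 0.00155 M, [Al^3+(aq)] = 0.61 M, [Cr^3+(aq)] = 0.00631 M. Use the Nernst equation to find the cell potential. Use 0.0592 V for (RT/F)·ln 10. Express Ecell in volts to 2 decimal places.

Since E°(Cr³⁺/Cr²⁺) > E°(Al³⁺/Al), Cr³⁺/Cr²⁺ serves as the cathode.
The standard potential is −0.42 − (−1.66) = +1.24 V and the balanced reaction transfers n = 3 electrons.
The balanced reaction is 3 Cr^3+(aq) + Al(s) → 3 Cr^2+(aq) + Al^3+(aq), so Q = ([Cr^2+(aq)]^3·[Al^3+(aq)]) / [Cr^3+(aq)]^3 = 0.00904 and log Q = −2.044.
E = E° − (0.0592/n)·log Q = +1.24 − (0.0592/3)(−2.044) = +1.28 V.

+1.28 V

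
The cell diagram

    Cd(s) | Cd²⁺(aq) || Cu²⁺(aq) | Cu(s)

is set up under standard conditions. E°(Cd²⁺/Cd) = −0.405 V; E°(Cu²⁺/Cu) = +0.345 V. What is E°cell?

+0.750 V

By convention the left-hand electrode in cell notation is the anode (oxidation) and the right-hand electrode is the cathode (reduction).
E°cell = E°(right) − E°(left) = +0.345 − (−0.405) = +0.750 V.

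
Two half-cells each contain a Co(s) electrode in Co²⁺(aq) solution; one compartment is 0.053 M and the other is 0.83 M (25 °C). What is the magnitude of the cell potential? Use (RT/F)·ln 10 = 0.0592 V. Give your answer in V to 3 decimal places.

0.035 V

For a concentration cell E°cell = 0, since both electrodes use the same couple.
The compartment with the higher Co²⁺(aq) concentration (0.83 M) acts as the cathode; ions are reduced there and produced at the dilute (0.053 M) anode.
With n = 2, Ecell = −(0.0592/2)·log([dilute]/[conc]) = −(0.0592/2)·log(0.053/0.83) = +0.035 V.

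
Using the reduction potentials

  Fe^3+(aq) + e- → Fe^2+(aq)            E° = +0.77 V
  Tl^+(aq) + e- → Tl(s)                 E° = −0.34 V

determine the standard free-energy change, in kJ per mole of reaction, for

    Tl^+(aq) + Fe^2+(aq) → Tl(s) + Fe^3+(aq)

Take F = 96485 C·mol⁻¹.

+107 kJ/mol

In the reaction as written Tl^+(aq) is reduced, so the Tl⁺/Tl couple is the cathode and Fe³⁺/Fe²⁺ is the anode.
E°cell = −0.34 − (+0.77) = −1.11 V; balancing electrons gives n = 1.
ΔG° = −nFE°cell = −(1)(96485)(−1.11) J/mol = +107 kJ/mol.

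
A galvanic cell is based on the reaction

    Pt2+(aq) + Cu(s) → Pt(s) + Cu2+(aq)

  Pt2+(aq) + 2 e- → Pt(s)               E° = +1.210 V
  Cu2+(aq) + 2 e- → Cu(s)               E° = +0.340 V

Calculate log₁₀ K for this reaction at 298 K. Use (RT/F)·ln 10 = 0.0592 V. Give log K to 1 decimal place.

log K = 29.4

The Pt²⁺/Pt couple is reduced (cathode); E°cell = +1.210 − (+0.340) = +0.870 V with n = 2.
At equilibrium E = 0, so log K = nE°cell / 0.0592 = (2)(+0.870) / 0.0592 = 29.4.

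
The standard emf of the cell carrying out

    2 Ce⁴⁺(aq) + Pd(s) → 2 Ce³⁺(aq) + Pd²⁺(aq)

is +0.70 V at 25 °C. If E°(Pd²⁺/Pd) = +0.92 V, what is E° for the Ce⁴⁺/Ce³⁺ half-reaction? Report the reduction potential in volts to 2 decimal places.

In the reaction as written the Ce⁴⁺/Ce³⁺ couple is reduced (cathode) and Pd²⁺/Pd is oxidized (anode), so E°cell = E°(Ce⁴⁺/Ce³⁺) − E°(Pd²⁺/Pd).
E°(Ce⁴⁺/Ce³⁺) = E°cell + E°(anode) = +0.70 + (+0.92) = +1.62 V.

+1.62 V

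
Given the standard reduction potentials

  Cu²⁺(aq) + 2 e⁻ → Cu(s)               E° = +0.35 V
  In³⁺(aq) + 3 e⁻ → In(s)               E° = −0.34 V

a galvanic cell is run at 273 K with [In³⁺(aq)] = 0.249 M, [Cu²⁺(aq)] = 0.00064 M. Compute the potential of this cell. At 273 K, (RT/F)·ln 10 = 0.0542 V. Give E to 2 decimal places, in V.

+0.61 V

The Cu²⁺/Cu couple has the more positive E°, so it is the cathode; In³⁺/In is the anode.
E°cell = +0.35 − (−0.34) = +0.69 V, with n = 6 electrons transferred.
For the overall reaction 3 Cu²⁺(aq) + 2 In(s) → 3 Cu(s) + 2 In³⁺(aq), Q = [In³⁺(aq)]^2 / [Cu²⁺(aq)]^3 = 2.37×10^8, giving log Q = 8.374.
E = E° − (0.0542/n)·log Q = +0.69 − (0.0542/6)(8.374) = +0.61 V.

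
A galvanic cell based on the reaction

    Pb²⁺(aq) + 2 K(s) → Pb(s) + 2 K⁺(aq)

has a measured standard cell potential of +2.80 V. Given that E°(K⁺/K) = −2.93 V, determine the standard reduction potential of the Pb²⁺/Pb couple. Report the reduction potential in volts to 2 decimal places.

−0.13 V

In the reaction as written the Pb²⁺/Pb couple is reduced (cathode) and K⁺/K is oxidized (anode), so E°cell = E°(Pb²⁺/Pb) − E°(K⁺/K).
E°(Pb²⁺/Pb) = E°cell + E°(anode) = +2.80 + (−2.93) = −0.13 V.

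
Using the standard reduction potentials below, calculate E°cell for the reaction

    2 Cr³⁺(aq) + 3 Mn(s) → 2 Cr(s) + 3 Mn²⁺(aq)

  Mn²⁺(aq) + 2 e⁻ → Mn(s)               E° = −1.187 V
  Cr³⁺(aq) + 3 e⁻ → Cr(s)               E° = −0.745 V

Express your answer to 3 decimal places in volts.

+0.442 V

In the reaction as written, Cr³⁺(aq) is reduced (cathode) and Mn²⁺(aq) is produced by oxidation at the anode.
E°cell = E°(cathode) − E°(anode) = −0.745 − (−1.187) = +0.442 V.
The positive value indicates the reaction is spontaneous as written.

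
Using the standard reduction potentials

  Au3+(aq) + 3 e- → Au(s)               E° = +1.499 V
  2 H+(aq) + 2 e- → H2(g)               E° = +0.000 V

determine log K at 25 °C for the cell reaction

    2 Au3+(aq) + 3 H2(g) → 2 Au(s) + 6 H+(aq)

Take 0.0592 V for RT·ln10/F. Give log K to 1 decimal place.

log K = 151.9

The Au³⁺/Au couple is reduced (cathode); E°cell = +1.499 − (+0.000) = +1.499 V with n = 6.
At equilibrium E = 0, so log K = nE°cell / 0.0592 = (6)(+1.499) / 0.0592 = 151.9.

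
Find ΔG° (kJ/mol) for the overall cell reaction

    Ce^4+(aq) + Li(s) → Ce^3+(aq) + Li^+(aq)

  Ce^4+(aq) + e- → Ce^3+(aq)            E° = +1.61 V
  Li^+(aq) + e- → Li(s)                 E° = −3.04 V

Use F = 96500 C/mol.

In the reaction as written Ce^4+(aq) is reduced, so the Ce⁴⁺/Ce³⁺ couple is the cathode and Li⁺/Li is the anode.
E°cell = +1.61 − (−3.04) = +4.65 V; balancing electrons gives n = 1.
ΔG° = −nFE°cell = −(1)(96500)(+4.65) J/mol = −449 kJ/mol.

−449 kJ/mol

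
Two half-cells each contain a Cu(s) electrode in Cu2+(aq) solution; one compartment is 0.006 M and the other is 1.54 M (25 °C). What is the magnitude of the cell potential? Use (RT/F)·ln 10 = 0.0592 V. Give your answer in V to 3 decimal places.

For a concentration cell E°cell = 0, since both electrodes use the same couple.
The compartment with the higher Cu2+(aq) concentration (1.54 M) acts as the cathode; ions are reduced there and produced at the dilute (0.006 M) anode.
With n = 2, Ecell = −(0.0592/2)·log([dilute]/[conc]) = −(0.0592/2)·log(0.006/1.54) = +0.071 V.

0.071 V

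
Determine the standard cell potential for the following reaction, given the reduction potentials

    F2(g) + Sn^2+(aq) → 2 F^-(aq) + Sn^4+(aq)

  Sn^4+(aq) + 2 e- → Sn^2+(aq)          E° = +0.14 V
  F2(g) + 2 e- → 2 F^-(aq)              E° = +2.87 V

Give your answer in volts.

In the reaction as written, F2(g) is reduced (cathode) and Sn^4+(aq) is produced by oxidation at the anode.
E°cell = E°(cathode) − E°(anode) = +2.87 − (+0.14) = +2.73 V.

+2.73 V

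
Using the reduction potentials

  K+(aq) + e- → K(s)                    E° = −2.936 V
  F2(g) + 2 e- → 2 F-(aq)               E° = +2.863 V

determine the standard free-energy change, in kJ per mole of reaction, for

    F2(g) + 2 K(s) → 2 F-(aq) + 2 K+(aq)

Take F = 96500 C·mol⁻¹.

In the reaction as written F2(g) is reduced, so the F₂/F⁻ couple is the cathode and K⁺/K is the anode.
E°cell = +2.863 − (−2.936) = +5.799 V; balancing electrons gives n = 2.
ΔG° = −nFE°cell = −(2)(96500)(+5.799) J/mol = −1119 kJ/mol.

−1119 kJ/mol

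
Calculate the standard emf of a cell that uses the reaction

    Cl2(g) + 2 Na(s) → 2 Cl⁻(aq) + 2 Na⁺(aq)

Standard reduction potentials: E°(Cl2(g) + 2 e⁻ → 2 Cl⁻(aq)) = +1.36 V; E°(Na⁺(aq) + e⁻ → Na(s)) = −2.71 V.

+4.07 V

Cl2(g) gains electrons, so the Cl₂/Cl⁻ couple is the cathode; the Na⁺/Na couple is the anode.
E°cell = E°(cathode) − E°(anode) = +1.36 − (−2.71) = +4.07 V.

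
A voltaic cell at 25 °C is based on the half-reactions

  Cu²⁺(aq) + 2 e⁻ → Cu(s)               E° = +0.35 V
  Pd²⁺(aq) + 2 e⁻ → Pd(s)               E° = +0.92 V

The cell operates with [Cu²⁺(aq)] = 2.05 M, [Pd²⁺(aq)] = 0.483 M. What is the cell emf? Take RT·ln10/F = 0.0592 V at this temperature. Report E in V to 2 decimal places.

The Pd²⁺/Pd couple has the more positive E°, so it is the cathode; Cu²⁺/Cu is the anode.
E°cell = E°cat − E°an = +0.92 − (+0.35) = +0.57 V; n = 2.
For the overall reaction Pd²⁺(aq) + Cu(s) → Pd(s) + Cu²⁺(aq), Q = [Cu²⁺(aq)] / [Pd²⁺(aq)] = 4.24, giving log Q = 0.628.
By the Nernst equation, E = +0.57 − (0.0592/2)·(0.628) = +0.55 V.

+0.55 V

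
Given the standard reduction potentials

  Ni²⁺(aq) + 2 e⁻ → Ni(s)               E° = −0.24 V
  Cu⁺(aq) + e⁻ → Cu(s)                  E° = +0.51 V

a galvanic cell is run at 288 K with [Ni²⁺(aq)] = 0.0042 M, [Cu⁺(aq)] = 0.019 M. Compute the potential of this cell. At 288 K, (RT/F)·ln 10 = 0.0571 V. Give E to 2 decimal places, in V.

Since E°(Cu⁺/Cu) > E°(Ni²⁺/Ni), Cu⁺/Cu serves as the cathode.
E°cell = +0.51 − (−0.24) = +0.75 V, with n = 2 electrons transferred.
The balanced reaction is 2 Cu⁺(aq) + Ni(s) → 2 Cu(s) + Ni²⁺(aq), so Q = [Ni²⁺(aq)] / [Cu⁺(aq)]^2 = 11.6 and log Q = 1.066.
By the Nernst equation, E = +0.75 − (0.0571/2)·(1.066) = +0.72 V.

+0.72 V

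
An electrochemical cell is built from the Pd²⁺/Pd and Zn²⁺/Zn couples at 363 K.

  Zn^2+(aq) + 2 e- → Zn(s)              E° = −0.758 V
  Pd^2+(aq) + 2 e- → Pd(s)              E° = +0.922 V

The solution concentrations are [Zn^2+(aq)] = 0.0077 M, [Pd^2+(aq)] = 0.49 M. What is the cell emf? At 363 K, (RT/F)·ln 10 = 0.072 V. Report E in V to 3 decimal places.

+1.745 V

The Pd²⁺/Pd couple has the more positive E°, so it is the cathode; Zn²⁺/Zn is the anode.
E°cell = +0.922 − (−0.758) = +1.680 V, with n = 2 electrons transferred.
For the overall reaction Pd^2+(aq) + Zn(s) → Pd(s) + Zn^2+(aq), Q = [Zn^2+(aq)] / [Pd^2+(aq)] = 0.0157, giving log Q = −1.804.
By the Nernst equation, E = +1.680 − (0.072/2)·(−1.804) = +1.745 V.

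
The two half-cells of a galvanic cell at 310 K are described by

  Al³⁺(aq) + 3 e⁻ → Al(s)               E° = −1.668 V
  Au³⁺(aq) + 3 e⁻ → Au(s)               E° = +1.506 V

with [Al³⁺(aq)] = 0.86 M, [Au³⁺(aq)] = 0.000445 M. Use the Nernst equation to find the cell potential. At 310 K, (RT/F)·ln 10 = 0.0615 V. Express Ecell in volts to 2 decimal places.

+3.11 V

Au³⁺/Au is reduced (cathode, E° = +1.506 V) and Al³⁺/Al is oxidized (anode).
E°cell = +1.506 − (−1.668) = +3.174 V, with n = 3 electrons transferred.
Balancing gives Au³⁺(aq) + Al(s) → Au(s) + Al³⁺(aq); hence Q = [Al³⁺(aq)] / [Au³⁺(aq)] = 1.93×10^3 (log Q = 3.286).
E = E° − (0.0615/n)·log Q = +3.174 − (0.0615/3)(3.286) = +3.11 V.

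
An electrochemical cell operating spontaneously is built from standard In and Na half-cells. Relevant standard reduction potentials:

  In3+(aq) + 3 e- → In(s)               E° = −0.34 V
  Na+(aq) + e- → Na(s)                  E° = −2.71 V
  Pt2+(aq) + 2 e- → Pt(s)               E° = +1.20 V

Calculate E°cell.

Of the two couples in this cell, the one with the more positive reduction potential is reduced at the cathode: here that is In³⁺/In (−0.34 V); Na⁺/Na (−2.71 V) is the anode.
E°cell = E°(cathode) − E°(anode) = −0.34 − (−2.71) = +2.37 V.

+2.37 V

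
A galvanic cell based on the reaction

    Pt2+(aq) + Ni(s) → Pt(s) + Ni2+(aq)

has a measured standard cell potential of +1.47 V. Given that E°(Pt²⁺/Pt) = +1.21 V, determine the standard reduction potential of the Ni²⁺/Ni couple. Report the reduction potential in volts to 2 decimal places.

In the reaction as written the Pt²⁺/Pt couple is reduced (cathode) and Ni²⁺/Ni is oxidized (anode), so E°cell = E°(Pt²⁺/Pt) − E°(Ni²⁺/Ni).
E°(Ni²⁺/Ni) = E°(cathode) − E°cell = +1.21 − (+1.47) = −0.26 V.

−0.26 V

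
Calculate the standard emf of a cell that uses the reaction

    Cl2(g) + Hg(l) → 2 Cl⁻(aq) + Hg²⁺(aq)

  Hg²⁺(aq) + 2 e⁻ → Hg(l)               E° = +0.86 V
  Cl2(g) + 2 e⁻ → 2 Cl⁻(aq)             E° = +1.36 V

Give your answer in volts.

In the reaction as written, Cl2(g) is reduced (cathode) and Hg²⁺(aq) is produced by oxidation at the anode.
E°cell = E°(cathode) − E°(anode) = +1.36 − (+0.86) = +0.50 V.

+0.50 V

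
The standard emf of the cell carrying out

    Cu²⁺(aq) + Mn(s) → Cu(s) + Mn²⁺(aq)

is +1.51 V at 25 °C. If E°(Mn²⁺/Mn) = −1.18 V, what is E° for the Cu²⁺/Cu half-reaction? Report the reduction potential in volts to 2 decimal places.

+0.33 V

In the reaction as written the Cu²⁺/Cu couple is reduced (cathode) and Mn²⁺/Mn is oxidized (anode), so E°cell = E°(Cu²⁺/Cu) − E°(Mn²⁺/Mn).
E°(Cu²⁺/Cu) = E°cell + E°(anode) = +1.51 + (−1.18) = +0.33 V.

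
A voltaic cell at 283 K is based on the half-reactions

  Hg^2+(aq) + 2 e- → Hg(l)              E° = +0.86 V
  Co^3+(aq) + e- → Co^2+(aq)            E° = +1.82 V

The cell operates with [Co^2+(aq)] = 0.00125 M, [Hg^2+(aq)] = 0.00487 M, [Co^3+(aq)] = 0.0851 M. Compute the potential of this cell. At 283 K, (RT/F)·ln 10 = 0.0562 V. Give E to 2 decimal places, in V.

Co³⁺/Co²⁺ is reduced (cathode, E° = +1.82 V) and Hg²⁺/Hg is oxidized (anode).
E°cell = E°cat − E°an = +1.82 − (+0.86) = +0.96 V; n = 2.
The balanced reaction is 2 Co^3+(aq) + Hg(l) → 2 Co^2+(aq) + Hg^2+(aq), so Q = ([Co^2+(aq)]^2·[Hg^2+(aq)]) / [Co^3+(aq)]^2 = 1.05×10^−6 and log Q = −5.979.
By the Nernst equation, E = +0.96 − (0.0562/2)·(−5.979) = +1.13 V.

+1.13 V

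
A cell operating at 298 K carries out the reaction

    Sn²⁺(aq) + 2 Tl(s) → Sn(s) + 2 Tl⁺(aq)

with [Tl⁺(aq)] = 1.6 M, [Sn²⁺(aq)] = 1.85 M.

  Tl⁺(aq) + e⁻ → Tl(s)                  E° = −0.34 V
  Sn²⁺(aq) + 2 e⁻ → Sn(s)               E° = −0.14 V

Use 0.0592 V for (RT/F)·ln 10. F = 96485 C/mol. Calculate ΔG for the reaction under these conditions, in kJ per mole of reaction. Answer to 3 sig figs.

−37.8 kJ/mol

The standard cell potential is −0.14 − (−0.34) = +0.20 V, with n = 2 electrons in the balanced equation.
Here Q = [Tl⁺(aq)]^2 / [Sn²⁺(aq)] = 1.38 (log Q = 0.141), giving E = +0.20 − (0.0592/2)·(0.141) = +0.1958 V.
Then ΔG = −nFE = −2 × 96485 × +0.1958 J/mol = −37.8 kJ/mol.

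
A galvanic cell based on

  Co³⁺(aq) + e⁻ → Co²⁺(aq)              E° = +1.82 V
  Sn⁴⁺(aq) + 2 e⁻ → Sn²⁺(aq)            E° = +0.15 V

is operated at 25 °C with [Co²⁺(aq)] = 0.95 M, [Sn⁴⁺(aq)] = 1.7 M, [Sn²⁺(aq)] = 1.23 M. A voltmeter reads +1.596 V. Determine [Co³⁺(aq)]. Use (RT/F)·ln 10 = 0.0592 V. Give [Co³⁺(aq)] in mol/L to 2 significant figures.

Co³⁺/Co²⁺ is the cathode (higher E°); E°cell = +1.82 − (+0.15) = +1.67 V with n = 2.
Rearranging E = E° − (0.0592/n)·log Q gives log Q = 2(+1.67 − (+1.596))/0.0592 = 2.500.
Balancing electrons gives 2 Co³⁺(aq) + Sn²⁺(aq) → 2 Co²⁺(aq) + Sn⁴⁺(aq); thus Q = ([Co²⁺(aq)]^2·[Sn⁴⁺(aq)]) / ([Co³⁺(aq)]^2·[Sn²⁺(aq)]).
Substituting the known concentrations and solving, log [Co³⁺(aq)] = −1.202 and [Co³⁺(aq)] = 0.063 M.

0.063 M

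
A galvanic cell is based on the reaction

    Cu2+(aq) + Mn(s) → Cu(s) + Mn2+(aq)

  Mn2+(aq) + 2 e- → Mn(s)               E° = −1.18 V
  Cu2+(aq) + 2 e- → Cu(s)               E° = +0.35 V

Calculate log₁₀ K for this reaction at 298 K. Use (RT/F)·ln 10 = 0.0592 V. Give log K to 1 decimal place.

log K = 51.7

The Cu²⁺/Cu couple is reduced (cathode); E°cell = +0.35 − (−1.18) = +1.53 V with n = 2.
At equilibrium E = 0, so log K = nE°cell / 0.0592 = (2)(+1.53) / 0.0592 = 51.7.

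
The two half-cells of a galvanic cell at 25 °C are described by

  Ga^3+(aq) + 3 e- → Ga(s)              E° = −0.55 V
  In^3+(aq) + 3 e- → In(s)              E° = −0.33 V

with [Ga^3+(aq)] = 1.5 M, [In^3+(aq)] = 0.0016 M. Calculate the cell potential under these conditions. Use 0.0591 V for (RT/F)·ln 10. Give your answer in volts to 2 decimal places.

+0.16 V

The In³⁺/In couple has the more positive E°, so it is the cathode; Ga³⁺/Ga is the anode.
The standard potential is −0.33 − (−0.55) = +0.22 V and the balanced reaction transfers n = 3 electrons.
For the overall reaction In^3+(aq) + Ga(s) → In(s) + Ga^3+(aq), Q = [Ga^3+(aq)] / [In^3+(aq)] = 938, giving log Q = 2.972.
E = E° − (0.0591/n)·log Q = +0.22 − (0.0591/3)(2.972) = +0.16 V.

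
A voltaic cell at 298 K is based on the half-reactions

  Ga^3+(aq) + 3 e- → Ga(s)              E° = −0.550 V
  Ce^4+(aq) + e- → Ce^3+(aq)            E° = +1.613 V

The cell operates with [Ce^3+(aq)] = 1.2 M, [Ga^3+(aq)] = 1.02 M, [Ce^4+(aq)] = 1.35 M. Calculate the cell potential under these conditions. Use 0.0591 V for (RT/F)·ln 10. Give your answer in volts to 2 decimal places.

+2.17 V

Since E°(Ce⁴⁺/Ce³⁺) > E°(Ga³⁺/Ga), Ce⁴⁺/Ce³⁺ serves as the cathode.
E°cell = +1.613 − (−0.550) = +2.163 V, with n = 3 electrons transferred.
For the overall reaction 3 Ce^4+(aq) + Ga(s) → 3 Ce^3+(aq) + Ga^3+(aq), Q = ([Ce^3+(aq)]^3·[Ga^3+(aq)]) / [Ce^4+(aq)]^3 = 0.716, giving log Q = −0.145.
Applying E = E° − (RT ln10/nF)·log Q gives +2.163 − (0.0591/3)(−0.145) = +2.17 V.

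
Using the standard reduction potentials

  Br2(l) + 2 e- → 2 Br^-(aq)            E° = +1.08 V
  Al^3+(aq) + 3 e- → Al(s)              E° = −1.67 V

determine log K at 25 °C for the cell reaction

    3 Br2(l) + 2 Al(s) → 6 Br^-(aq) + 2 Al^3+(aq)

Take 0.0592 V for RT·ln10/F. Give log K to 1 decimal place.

The Br₂/Br⁻ couple is reduced (cathode); E°cell = +1.08 − (−1.67) = +2.75 V with n = 6.
At equilibrium E = 0, so log K = nE°cell / 0.0592 = (6)(+2.75) / 0.0592 = 278.7.

log K = 278.7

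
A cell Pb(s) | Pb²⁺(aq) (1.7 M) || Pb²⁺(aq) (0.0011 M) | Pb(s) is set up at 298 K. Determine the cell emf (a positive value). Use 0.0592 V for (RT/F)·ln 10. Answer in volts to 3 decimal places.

For a concentration cell E°cell = 0, since both electrodes use the same couple.
The compartment with the higher Pb²⁺(aq) concentration (1.7 M) acts as the cathode; ions are reduced there and produced at the dilute (0.0011 M) anode.
With n = 2, Ecell = −(0.0592/2)·log([dilute]/[conc]) = −(0.0592/2)·log(0.0011/1.7) = +0.094 V.

0.094 V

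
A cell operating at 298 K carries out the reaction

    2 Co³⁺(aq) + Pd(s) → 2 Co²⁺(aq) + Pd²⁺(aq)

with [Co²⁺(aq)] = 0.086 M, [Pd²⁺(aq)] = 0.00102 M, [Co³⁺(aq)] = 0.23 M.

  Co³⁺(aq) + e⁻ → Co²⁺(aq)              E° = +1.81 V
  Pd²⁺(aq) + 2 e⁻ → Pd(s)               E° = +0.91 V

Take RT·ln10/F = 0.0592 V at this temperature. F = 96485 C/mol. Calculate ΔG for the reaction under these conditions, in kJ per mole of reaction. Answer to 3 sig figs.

E°cell = +1.81 − (+0.91) = +0.90 V; the balanced reaction transfers n = 2 electrons.
The reaction quotient is ([Co²⁺(aq)]^2·[Pd²⁺(aq)]) / [Co³⁺(aq)]^2 = 0.000143; by Nernst, E = +0.90 − (0.0592/2)(−3.846) = +1.0138 V.
Then ΔG = −nFE = −2 × 96485 × +1.0138 J/mol = −196 kJ/mol.

−196 kJ/mol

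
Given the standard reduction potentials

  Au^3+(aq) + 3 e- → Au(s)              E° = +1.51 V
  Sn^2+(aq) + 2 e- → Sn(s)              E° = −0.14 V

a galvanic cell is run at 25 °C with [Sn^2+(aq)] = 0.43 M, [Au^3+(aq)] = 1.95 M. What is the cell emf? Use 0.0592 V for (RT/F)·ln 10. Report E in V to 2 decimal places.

Since E°(Au³⁺/Au) > E°(Sn²⁺/Sn), Au³⁺/Au serves as the cathode.
E°cell = +1.51 − (−0.14) = +1.65 V, with n = 6 electrons transferred.
For the overall reaction 2 Au^3+(aq) + 3 Sn(s) → 2 Au(s) + 3 Sn^2+(aq), Q = [Sn^2+(aq)]^3 / [Au^3+(aq)]^2 = 0.0209, giving log Q = −1.680.
By the Nernst equation, E = +1.65 − (0.0592/6)·(−1.680) = +1.67 V.

+1.67 V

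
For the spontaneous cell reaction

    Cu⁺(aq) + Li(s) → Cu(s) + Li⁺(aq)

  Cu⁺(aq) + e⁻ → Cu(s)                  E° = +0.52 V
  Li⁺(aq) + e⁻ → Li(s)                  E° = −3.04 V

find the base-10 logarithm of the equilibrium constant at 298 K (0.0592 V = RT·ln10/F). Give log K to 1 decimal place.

The Cu⁺/Cu couple is reduced (cathode); E°cell = +0.52 − (−3.04) = +3.56 V with n = 1.
At equilibrium E = 0, so log K = nE°cell / 0.0592 = (1)(+3.56) / 0.0592 = 60.1.

log K = 60.1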